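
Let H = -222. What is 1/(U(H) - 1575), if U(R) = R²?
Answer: 1/47709 ≈ 2.0960e-5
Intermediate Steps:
1/(U(H) - 1575) = 1/((-222)² - 1575) = 1/(49284 - 1575) = 1/47709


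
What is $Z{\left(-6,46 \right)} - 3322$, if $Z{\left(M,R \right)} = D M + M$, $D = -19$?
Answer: $-3214$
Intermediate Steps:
$Z{\left(M,R \right)} = - 18 M$ ($Z{\left(M,R \right)} = - 19 M + M = - 18 M$)
$Z{\left(-6,46 \right)} - 3322 = \left(-18\right) \left(-6\right) - 3322 = 108 - 3322 = -3214$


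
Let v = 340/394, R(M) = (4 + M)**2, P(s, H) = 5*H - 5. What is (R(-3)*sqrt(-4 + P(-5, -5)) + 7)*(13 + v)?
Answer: 19117/197 + 2731*I*sqrt(34)/197 ≈ 97.041 + 80.834*I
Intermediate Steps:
P(s, H) = -5 + 5*H
v = 170/197 (v = 340*(1/394) = 170/197 ≈ 0.86294)
(R(-3)*sqrt(-4 + P(-5, -5)) + 7)*(13 + v) = ((4 - 3)**2*sqrt(-4 + (-5 + 5*(-5))) + 7)*(13 + 170/197) = (1**2*sqrt(-4 + (-5 - 25)) + 7)*(2731/197) = (1*sqrt(-4 - 30) + 7)*(2731/197) = (1*sqrt(-34) + 7)*(2731/197) = (1*(I*sqrt(34)) + 7)*(2731/197) = (I*sqrt(34) + 7)*(2731/197) = (7 + I*sqrt(34))*(2731/197) = 19117/197 + 2731*I*sqrt(34)/197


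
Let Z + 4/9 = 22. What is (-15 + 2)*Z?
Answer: -2522/9 ≈ -280.22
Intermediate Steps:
Z = 194/9 (Z = -4/9 + 22 = 194/9 ≈ 21.556)
(-15 + 2)*Z = (-15 + 2)*(194/9) = -13*194/9 = -2522/9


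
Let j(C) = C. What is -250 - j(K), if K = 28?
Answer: -278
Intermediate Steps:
-250 - j(K) = -250 - 1*28 = -250 - 28 = -278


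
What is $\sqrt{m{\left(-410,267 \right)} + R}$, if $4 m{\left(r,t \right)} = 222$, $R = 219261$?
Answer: $\frac{3 \sqrt{97474}}{2} \approx 468.31$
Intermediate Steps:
$m{\left(r,t \right)} = \frac{111}{2}$ ($m{\left(r,t \right)} = \frac{1}{4} \cdot 222 = \frac{111}{2}$)
$\sqrt{m{\left(-410,267 \right)} + R} = \sqrt{\frac{111}{2} + 219261} = \sqrt{\frac{438633}{2}} = \frac{3 \sqrt{97474}}{2}$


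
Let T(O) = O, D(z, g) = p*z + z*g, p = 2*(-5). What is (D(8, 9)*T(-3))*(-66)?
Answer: -1584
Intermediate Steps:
p = -10
D(z, g) = -10*z + g*z (D(z, g) = -10*z + z*g = -10*z + g*z)
(D(8, 9)*T(-3))*(-66) = ((8*(-10 + 9))*(-3))*(-66) = ((8*(-1))*(-3))*(-66) = -8*(-3)*(-66) = 24*(-66) = -1584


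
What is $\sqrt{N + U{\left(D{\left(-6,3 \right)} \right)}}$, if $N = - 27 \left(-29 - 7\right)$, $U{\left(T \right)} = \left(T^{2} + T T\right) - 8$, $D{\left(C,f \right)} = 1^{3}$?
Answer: $\sqrt{966} \approx 31.081$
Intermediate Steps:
$D{\left(C,f \right)} = 1$
$U{\left(T \right)} = -8 + 2 T^{2}$ ($U{\left(T \right)} = \left(T^{2} + T^{2}\right) - 8 = 2 T^{2} - 8 = -8 + 2 T^{2}$)
$N = 972$ ($N = \left(-27\right) \left(-36\right) = 972$)
$\sqrt{N + U{\left(D{\left(-6,3 \right)} \right)}} = \sqrt{972 - \left(8 - 2 \cdot 1^{2}\right)} = \sqrt{972 + \left(-8 + 2 \cdot 1\right)} = \sqrt{972 + \left(-8 + 2\right)} = \sqrt{972 - 6} = \sqrt{966}$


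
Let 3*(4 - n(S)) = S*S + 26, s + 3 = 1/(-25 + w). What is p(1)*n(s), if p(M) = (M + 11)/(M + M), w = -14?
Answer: -70436/1521 ≈ -46.309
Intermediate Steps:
s = -118/39 (s = -3 + 1/(-25 - 14) = -3 + 1/(-39) = -3 - 1/39 = -118/39 ≈ -3.0256)
p(M) = (11 + M)/(2*M) (p(M) = (11 + M)/((2*M)) = (11 + M)*(1/(2*M)) = (11 + M)/(2*M))
n(S) = -14/3 - S**2/3 (n(S) = 4 - (S*S + 26)/3 = 4 - (S**2 + 26)/3 = 4 - (26 + S**2)/3 = 4 + (-26/3 - S**2/3) = -14/3 - S**2/3)
p(1)*n(s) = ((1/2)*(11 + 1)/1)*(-14/3 - (-118/39)**2/3) = ((1/2)*1*12)*(-14/3 - 1/3*13924/1521) = 6*(-14/3 - 13924/4563) = 6*(-35218/4563) = -70436/1521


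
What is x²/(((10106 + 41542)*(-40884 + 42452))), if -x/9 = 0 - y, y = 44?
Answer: 3267/1687168 ≈ 0.0019364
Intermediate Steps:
x = 396 (x = -9*(0 - 1*44) = -9*(0 - 44) = -9*(-44) = 396)
x²/(((10106 + 41542)*(-40884 + 42452))) = 396²/(((10106 + 41542)*(-40884 + 42452))) = 156816/((51648*1568)) = 156816/80984064 = 156816*(1/80984064) = 3267/1687168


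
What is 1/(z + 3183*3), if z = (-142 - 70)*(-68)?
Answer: 1/23965 ≈ 4.1728e-5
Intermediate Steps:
z = 14416 (z = -212*(-68) = 14416)
1/(z + 3183*3) = 1/(14416 + 3183*3) = 1/(14416 + 9549) = 1/23965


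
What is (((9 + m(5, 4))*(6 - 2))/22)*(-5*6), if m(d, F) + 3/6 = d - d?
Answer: -510/11 ≈ -46.364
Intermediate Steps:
m(d, F) = -1/2 (m(d, F) = -1/2 + (d - d) = -1/2 + 0 = -1/2)
(((9 + m(5, 4))*(6 - 2))/22)*(-5*6) = (((9 - 1/2)*(6 - 2))/22)*(-5*6) = (((17/2)*4)*(1/22))*(-30) = (34*(1/22))*(-30) = (17/11)*(-30) = -510/11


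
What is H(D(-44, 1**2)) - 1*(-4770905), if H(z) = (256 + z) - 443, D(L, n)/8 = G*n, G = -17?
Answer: 4770582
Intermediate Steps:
D(L, n) = -136*n (D(L, n) = 8*(-17*n) = -136*n)
H(z) = -187 + z
H(D(-44, 1**2)) - 1*(-4770905) = (-187 - 136*1**2) - 1*(-4770905) = (-187 - 136*1) + 4770905 = (-187 - 136) + 4770905 = -323 + 4770905 = 4770582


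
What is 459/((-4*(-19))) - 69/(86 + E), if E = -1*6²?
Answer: 8853/1900 ≈ 4.6595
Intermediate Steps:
E = -36 (E = -1*36 = -36)
459/((-4*(-19))) - 69/(86 + E) = 459/((-4*(-19))) - 69/(86 - 36) = 459/76 - 69/50 = 8853/1900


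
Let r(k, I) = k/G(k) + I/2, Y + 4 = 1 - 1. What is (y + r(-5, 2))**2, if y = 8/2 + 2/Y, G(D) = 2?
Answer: 4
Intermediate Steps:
Y = -4 (Y = -4 + (1 - 1) = -4 + 0 = -4)
r(k, I) = I/2 + k/2 (r(k, I) = k/2 + I/2 = I/2 + k/2)
y = 7/2 (y = 8/2 + 2/(-4) = 8*(1/2) + 2*(-1/4) = 4 - 1/2 = 7/2 ≈ 3.5000)
(y + r(-5, 2))**2 = (7/2 + ((1/2)*2 + (1/2)*(-5)))**2 = (7/2 + (1 - 5/2))**2 = (7/2 - 3/2)**2 = 2**2 = 4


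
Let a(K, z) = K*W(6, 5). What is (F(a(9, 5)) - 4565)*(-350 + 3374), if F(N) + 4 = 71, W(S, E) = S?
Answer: -13601952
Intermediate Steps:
a(K, z) = 6*K (a(K, z) = K*6 = 6*K)
F(N) = 67 (F(N) = -4 + 71 = 67)
(F(a(9, 5)) - 4565)*(-350 + 3374) = (67 - 4565)*(-350 + 3374) = -4498*3024 = -13601952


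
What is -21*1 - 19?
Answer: -40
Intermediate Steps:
-21*1 - 19 = -21 - 19 = -40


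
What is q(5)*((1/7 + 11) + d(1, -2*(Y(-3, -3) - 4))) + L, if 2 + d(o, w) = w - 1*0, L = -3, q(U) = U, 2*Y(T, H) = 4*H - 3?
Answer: 1104/7 ≈ 157.71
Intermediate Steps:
Y(T, H) = -3/2 + 2*H (Y(T, H) = (4*H - 3)/2 = (-3 + 4*H)/2 = -3/2 + 2*H)
d(o, w) = -2 + w (d(o, w) = -2 + (w - 1*0) = -2 + (w + 0) = -2 + w)
q(5)*((1/7 + 11) + d(1, -2*(Y(-3, -3) - 4))) + L = 5*((1/7 + 11) + (-2 - 2*((-3/2 + 2*(-3)) - 4))) - 3 = 5*((⅐ + 11) + (-2 - 2*((-3/2 - 6) - 4))) - 3 = 5*(78/7 + (-2 - 2*(-15/2 - 4))) - 3 = 5*(78/7 + (-2 - 2*(-23/2))) - 3 = 5*(78/7 + (-2 + 23)) - 3 = 5*(78/7 + 21) - 3 = 5*(225/7) - 3 = 1125/7 - 3 = 1104/7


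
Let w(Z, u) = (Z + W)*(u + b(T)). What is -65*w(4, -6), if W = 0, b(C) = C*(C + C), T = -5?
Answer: -11440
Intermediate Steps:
b(C) = 2*C² (b(C) = C*(2*C) = 2*C²)
w(Z, u) = Z*(50 + u) (w(Z, u) = (Z + 0)*(u + 2*(-5)²) = Z*(u + 2*25) = Z*(u + 50) = Z*(50 + u))
-65*w(4, -6) = -260*(50 - 6) = -260*44 = -65*176 = -11440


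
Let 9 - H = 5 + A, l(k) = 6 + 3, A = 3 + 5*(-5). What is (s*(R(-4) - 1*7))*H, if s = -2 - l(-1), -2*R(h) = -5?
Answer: 1287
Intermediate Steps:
R(h) = 5/2 (R(h) = -½*(-5) = 5/2)
A = -22 (A = 3 - 25 = -22)
l(k) = 9
s = -11 (s = -2 - 1*9 = -2 - 9 = -11)
H = 26 (H = 9 - (5 - 22) = 9 - 1*(-17) = 9 + 17 = 26)
(s*(R(-4) - 1*7))*H = -11*(5/2 - 1*7)*26 = -11*(5/2 - 7)*26 = -11*(-9/2)*26 = (99/2)*26 = 1287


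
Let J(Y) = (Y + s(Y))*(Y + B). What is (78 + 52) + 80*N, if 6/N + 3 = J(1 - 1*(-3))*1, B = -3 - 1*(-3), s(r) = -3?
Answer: 610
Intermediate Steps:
B = 0 (B = -3 + 3 = 0)
J(Y) = Y*(-3 + Y) (J(Y) = (Y - 3)*(Y + 0) = (-3 + Y)*Y = Y*(-3 + Y))
N = 6 (N = 6/(-3 + ((1 - 1*(-3))*(-3 + (1 - 1*(-3))))*1) = 6/(-3 + ((1 + 3)*(-3 + (1 + 3)))*1) = 6/(-3 + (4*(-3 + 4))*1) = 6/(-3 + (4*1)*1) = 6/(-3 + 4*1) = 6/(-3 + 4) = 6/1 = 6*1 = 6)
(78 + 52) + 80*N = (78 + 52) + 80*6 = 130 + 480 = 610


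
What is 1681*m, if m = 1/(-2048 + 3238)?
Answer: 1681/1190 ≈ 1.4126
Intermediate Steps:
m = 1/1190 ≈ 0.00084034
1681*m = 1681*(1/1190) = 1681/1190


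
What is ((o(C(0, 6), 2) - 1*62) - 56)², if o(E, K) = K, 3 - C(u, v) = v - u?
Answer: 13456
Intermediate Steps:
C(u, v) = 3 + u - v (C(u, v) = 3 - (v - u) = 3 + (u - v) = 3 + u - v)
((o(C(0, 6), 2) - 1*62) - 56)² = ((2 - 1*62) - 56)² = ((2 - 62) - 56)² = (-60 - 56)² = (-116)² = 13456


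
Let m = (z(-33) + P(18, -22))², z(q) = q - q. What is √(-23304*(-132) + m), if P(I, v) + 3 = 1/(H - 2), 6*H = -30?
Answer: 2*√37682689/7 ≈ 1753.9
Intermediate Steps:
H = -5 (H = (⅙)*(-30) = -5)
P(I, v) = -22/7 (P(I, v) = -3 + 1/(-5 - 2) = -3 + 1/(-7) = -3 - ⅐ = -22/7)
z(q) = 0
m = 484/49 (m = (0 - 22/7)² = (-22/7)² = 484/49 ≈ 9.8775)
√(-23304*(-132) + m) = √(-23304*(-132) + 484/49) = √(3076128 + 484/49) = √(150730756/49) = 2*√37682689/7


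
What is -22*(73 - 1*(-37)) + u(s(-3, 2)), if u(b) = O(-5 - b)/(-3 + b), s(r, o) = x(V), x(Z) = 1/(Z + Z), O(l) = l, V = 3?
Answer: -41109/17 ≈ -2418.2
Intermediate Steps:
x(Z) = 1/(2*Z)
s(r, o) = 1/6 (s(r, o) = (1/2)/3 = (1/2)*(1/3) = 1/6)
u(b) = (-5 - b)/(-3 + b)
-22*(73 - 1*(-37)) + u(s(-3, 2)) = -22*(73 - 1*(-37)) + (-5 - 1*1/6)/(-3 + 1/6) = -22*(73 + 37) + (-5 - 1/6)/(-17/6) = -22*110 - 6/17*(-31/6) = -2420 + 31/17 = -41109/17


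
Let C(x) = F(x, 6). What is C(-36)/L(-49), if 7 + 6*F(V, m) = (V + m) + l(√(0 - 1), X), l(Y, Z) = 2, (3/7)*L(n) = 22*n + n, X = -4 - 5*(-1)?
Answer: 5/2254 ≈ 0.0022183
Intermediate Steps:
X = 1 (X = -4 + 5 = 1)
L(n) = 161*n/3 (L(n) = 7*(22*n + n)/3 = 7*(23*n)/3 = 161*n/3)
F(V, m) = -⅚ + V/6 + m/6 (F(V, m) = -7/6 + ((V + m) + 2)/6 = -7/6 + (2 + V + m)/6 = -7/6 + (⅓ + V/6 + m/6) = -⅚ + V/6 + m/6)
C(x) = ⅙ + x/6 (C(x) = -⅚ + x/6 + (⅙)*6 = -⅚ + x/6 + 1 = ⅙ + x/6)
C(-36)/L(-49) = (⅙ + (⅙)*(-36))/(((161/3)*(-49))) = (⅙ - 6)/(-7889/3) = -35/6*(-3/7889) = 5/2254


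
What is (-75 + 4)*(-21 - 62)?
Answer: 5893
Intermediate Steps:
(-75 + 4)*(-21 - 62) = -71*(-83) = 5893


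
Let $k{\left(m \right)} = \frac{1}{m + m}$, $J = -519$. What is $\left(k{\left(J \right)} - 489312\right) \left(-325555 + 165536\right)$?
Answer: $\frac{81274587331283}{1038} \approx 7.8299 \cdot 10^{10}$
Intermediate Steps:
$k{\left(m \right)} = \frac{1}{2 m}$
$\left(k{\left(J \right)} - 489312\right) \left(-325555 + 165536\right) = \left(\frac{1}{2 \left(-519\right)} - 489312\right) \left(-325555 + 165536\right) = \left(\frac{1}{2} \left(- \frac{1}{519}\right) - 489312\right) \left(-160019\right) = \left(- \frac{1}{1038} - 489312\right) \left(-160019\right) = \left(- \frac{507905857}{1038}\right) \left(-160019\right) = \frac{81274587331283}{1038}$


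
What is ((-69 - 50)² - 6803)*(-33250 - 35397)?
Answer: -505104626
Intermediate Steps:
((-69 - 50)² - 6803)*(-33250 - 35397) = ((-119)² - 6803)*(-68647) = (14161 - 6803)*(-68647) = 7358*(-68647) = -505104626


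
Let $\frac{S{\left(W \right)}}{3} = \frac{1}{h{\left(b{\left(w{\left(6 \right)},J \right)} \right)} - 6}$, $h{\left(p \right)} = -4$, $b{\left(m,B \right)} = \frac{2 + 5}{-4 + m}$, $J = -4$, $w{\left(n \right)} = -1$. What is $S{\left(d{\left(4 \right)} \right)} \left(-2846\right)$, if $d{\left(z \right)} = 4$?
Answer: $\frac{4269}{5} \approx 853.8$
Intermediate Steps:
$b{\left(m,B \right)} = \frac{7}{-4 + m}$
$S{\left(W \right)} = - \frac{3}{10}$ ($S{\left(W \right)} = \frac{3}{-4 - 6} = \frac{3}{-10} = 3 \left(- \frac{1}{10}\right) = - \frac{3}{10}$)
$S{\left(d{\left(4 \right)} \right)} \left(-2846\right) = \left(- \frac{3}{10}\right) \left(-2846\right) = \frac{4269}{5}$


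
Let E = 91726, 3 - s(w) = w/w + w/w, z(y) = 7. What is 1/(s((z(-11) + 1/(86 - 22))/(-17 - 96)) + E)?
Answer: 1/91727 ≈ 1.0902e-5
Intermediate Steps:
s(w) = 1 (s(w) = 3 - (w/w + w/w) = 3 - (1 + 1) = 3 - 1*2 = 3 - 2 = 1)
1/(s((z(-11) + 1/(86 - 22))/(-17 - 96)) + E) = 1/(1 + 91726) = 1/91727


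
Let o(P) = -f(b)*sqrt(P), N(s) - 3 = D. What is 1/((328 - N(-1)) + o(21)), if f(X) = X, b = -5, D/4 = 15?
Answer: 53/13940 - sqrt(21)/13940 ≈ 0.0034733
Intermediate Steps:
D = 60 (D = 4*15 = 60)
N(s) = 63 (N(s) = 3 + 60 = 63)
o(P) = 5*sqrt(P) (o(P) = -(-5)*sqrt(P) = 5*sqrt(P))
1/((328 - N(-1)) + o(21)) = 1/((328 - 1*63) + 5*sqrt(21)) = 1/((328 - 63) + 5*sqrt(21)) = 1/(265 + 5*sqrt(21))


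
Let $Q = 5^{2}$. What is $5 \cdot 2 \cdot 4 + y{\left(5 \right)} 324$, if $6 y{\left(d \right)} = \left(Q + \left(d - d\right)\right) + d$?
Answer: $1660$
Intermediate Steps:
$Q = 25$
$y{\left(d \right)} = \frac{25}{6} + \frac{d}{6}$ ($y{\left(d \right)} = \frac{\left(25 + \left(d - d\right)\right) + d}{6} = \frac{\left(25 + 0\right) + d}{6} = \frac{25 + d}{6} = \frac{25}{6} + \frac{d}{6}$)
$5 \cdot 2 \cdot 4 + y{\left(5 \right)} 324 = 5 \cdot 2 \cdot 4 + \left(\frac{25}{6} + \frac{1}{6} \cdot 5\right) 324 = 10 \cdot 4 + \left(\frac{25}{6} + \frac{5}{6}\right) 324 = 40 + 5 \cdot 324 = 40 + 1620 = 1660$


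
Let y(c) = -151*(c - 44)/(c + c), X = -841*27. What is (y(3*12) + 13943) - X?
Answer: 330001/9 ≈ 36667.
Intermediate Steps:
X = -22707
y(c) = -151*(-44 + c)/(2*c)
(y(3*12) + 13943) - X = ((-151/2 + 3322/((3*12))) + 13943) - 1*(-22707) = ((-151/2 + 3322/36) + 13943) + 22707 = ((-151/2 + 3322*(1/36)) + 13943) + 22707 = ((-151/2 + 1661/18) + 13943) + 22707 = (151/9 + 13943) + 22707 = 125638/9 + 22707 = 330001/9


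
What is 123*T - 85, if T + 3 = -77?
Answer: -9925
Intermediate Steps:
T = -80 (T = -3 - 77 = -80)
123*T - 85 = 123*(-80) - 85 = -9840 - 85 = -9925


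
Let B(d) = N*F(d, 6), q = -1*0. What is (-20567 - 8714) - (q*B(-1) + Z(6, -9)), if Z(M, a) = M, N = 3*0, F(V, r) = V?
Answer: -29287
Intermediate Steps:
q = 0
N = 0
B(d) = 0 (B(d) = 0*d = 0)
(-20567 - 8714) - (q*B(-1) + Z(6, -9)) = (-20567 - 8714) - (0*0 + 6) = -29281 - (0 + 6) = -29281 - 1*6 = -29281 - 6 = -29287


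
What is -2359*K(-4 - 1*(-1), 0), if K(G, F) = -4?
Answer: 9436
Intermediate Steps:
-2359*K(-4 - 1*(-1), 0) = -2359*(-4) = 9436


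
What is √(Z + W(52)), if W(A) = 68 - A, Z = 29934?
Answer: 5*√1198 ≈ 173.06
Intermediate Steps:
√(Z + W(52)) = √(29934 + (68 - 1*52)) = √(29934 + (68 - 52)) = √(29934 + 16) = √29950 = 5*√1198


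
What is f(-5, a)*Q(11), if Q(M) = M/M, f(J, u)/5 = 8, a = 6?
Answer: 40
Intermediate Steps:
f(J, u) = 40 (f(J, u) = 5*8 = 40)
Q(M) = 1
f(-5, a)*Q(11) = 40*1 = 40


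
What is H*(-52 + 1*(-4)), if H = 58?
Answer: -3248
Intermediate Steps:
H*(-52 + 1*(-4)) = 58*(-52 + 1*(-4)) = 58*(-52 - 4) = 58*(-56) = -3248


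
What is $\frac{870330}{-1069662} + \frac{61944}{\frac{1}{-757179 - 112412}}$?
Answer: $- \frac{9603059059795463}{178277} \approx -5.3866 \cdot 10^{10}$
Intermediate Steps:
$\frac{870330}{-1069662} + \frac{61944}{\frac{1}{-757179 - 112412}} = 870330 \left(- \frac{1}{1069662}\right) + \frac{61944}{\frac{1}{-869591}} = - \frac{145055}{178277} + \frac{61944}{- \frac{1}{869591}} = - \frac{145055}{178277} + 61944 \left(-869591\right) = - \frac{145055}{178277} - 53865944904 = - \frac{9603059059795463}{178277}$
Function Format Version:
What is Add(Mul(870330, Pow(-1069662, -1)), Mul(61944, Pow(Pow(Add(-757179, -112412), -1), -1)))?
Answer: Rational(-9603059059795463, 178277) ≈ -5.3866e+10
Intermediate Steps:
Add(Mul(870330, Pow(-1069662, -1)), Mul(61944, Pow(Pow(Add(-757179, -112412), -1), -1))) = Add(Mul(870330, Rational(-1, 1069662)), Mul(61944, Pow(Pow(-869591, -1), -1))) = Add(Rational(-145055, 178277), Mul(61944, Pow(Rational(-1, 869591), -1))) = Add(Rational(-145055, 178277), Mul(61944, -869591)) = Add(Rational(-145055, 178277), -53865944904) = Rational(-9603059059795463, 178277)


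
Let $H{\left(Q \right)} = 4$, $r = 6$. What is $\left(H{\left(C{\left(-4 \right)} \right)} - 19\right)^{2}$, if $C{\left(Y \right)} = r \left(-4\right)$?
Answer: $225$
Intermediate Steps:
$C{\left(Y \right)} = -24$ ($C{\left(Y \right)} = 6 \left(-4\right) = -24$)
$\left(H{\left(C{\left(-4 \right)} \right)} - 19\right)^{2} = \left(4 - 19\right)^{2} = \left(-15\right)^{2} = 225$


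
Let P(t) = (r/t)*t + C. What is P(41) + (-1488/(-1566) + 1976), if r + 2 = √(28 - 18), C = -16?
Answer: 511286/261 + √10 ≈ 1962.1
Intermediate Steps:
r = -2 + √10 (r = -2 + √(28 - 18) = -2 + √10 ≈ 1.1623)
P(t) = -18 + √10 (P(t) = ((-2 + √10)/t)*t - 16 = (-2 + √10) - 16 = -18 + √10)
P(41) + (-1488/(-1566) + 1976) = (-18 + √10) + (-1488/(-1566) + 1976) = (-18 + √10) + (-1488*(-1/1566) + 1976) = (-18 + √10) + (248/261 + 1976) = (-18 + √10) + 515984/261 = 511286/261 + √10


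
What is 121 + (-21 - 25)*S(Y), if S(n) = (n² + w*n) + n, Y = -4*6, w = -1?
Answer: -26375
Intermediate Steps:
Y = -24
S(n) = n² (S(n) = (n² - n) + n = n²)
121 + (-21 - 25)*S(Y) = 121 + (-21 - 25)*(-24)² = 121 - 46*576 = 121 - 26496 = -26375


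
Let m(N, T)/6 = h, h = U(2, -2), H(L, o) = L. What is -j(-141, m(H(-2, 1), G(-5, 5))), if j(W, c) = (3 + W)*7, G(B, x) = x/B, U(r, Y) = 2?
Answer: 966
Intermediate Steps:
h = 2
m(N, T) = 12 (m(N, T) = 6*2 = 12)
j(W, c) = 21 + 7*W
-j(-141, m(H(-2, 1), G(-5, 5))) = -(21 + 7*(-141)) = -(21 - 987) = -1*(-966) = 966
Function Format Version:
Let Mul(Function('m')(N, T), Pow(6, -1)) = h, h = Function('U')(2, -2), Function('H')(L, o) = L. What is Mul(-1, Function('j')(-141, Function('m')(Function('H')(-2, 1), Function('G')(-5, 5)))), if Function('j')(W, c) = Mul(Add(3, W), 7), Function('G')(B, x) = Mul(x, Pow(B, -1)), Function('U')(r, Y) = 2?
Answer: 966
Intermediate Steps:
h = 2
Function('m')(N, T) = 12 (Function('m')(N, T) = Mul(6, 2) = 12)
Function('j')(W, c) = Add(21, Mul(7, W))
Mul(-1, Function('j')(-141, Function('m')(Function('H')(-2, 1), Function('G')(-5, 5)))) = Mul(-1, Add(21, Mul(7, -141))) = Mul(-1, Add(21, -987)) = Mul(-1, -966) = 966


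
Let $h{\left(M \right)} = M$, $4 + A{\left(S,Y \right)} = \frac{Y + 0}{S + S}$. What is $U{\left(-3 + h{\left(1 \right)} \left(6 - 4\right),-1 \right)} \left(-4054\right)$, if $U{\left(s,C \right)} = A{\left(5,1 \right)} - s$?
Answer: $\frac{58783}{5} \approx 11757.0$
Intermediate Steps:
$A{\left(S,Y \right)} = -4 + \frac{Y}{2 S}$ ($A{\left(S,Y \right)} = -4 + \frac{Y + 0}{S + S} = -4 + \frac{Y}{2 S}$)
$U{\left(s,C \right)} = - \frac{39}{10} - s$ ($U{\left(s,C \right)} = \left(-4 + \frac{1}{2} \cdot 1 \cdot \frac{1}{5}\right) - s = \left(-4 + \frac{1}{10}\right) - s = - \frac{39}{10} - s$)
$U{\left(-3 + h{\left(1 \right)} \left(6 - 4\right),-1 \right)} \left(-4054\right) = \left(- \frac{39}{10} - \left(-3 + 1 \left(6 - 4\right)\right)\right) \left(-4054\right) = \left(- \frac{39}{10} - \left(-3 + 1 \cdot 2\right)\right) \left(-4054\right) = \left(- \frac{39}{10} - \left(-3 + 2\right)\right) \left(-4054\right) = \left(- \frac{39}{10} - -1\right) \left(-4054\right) = \left(- \frac{39}{10} + 1\right) \left(-4054\right) = \left(- \frac{29}{10}\right) \left(-4054\right) = \frac{58783}{5}$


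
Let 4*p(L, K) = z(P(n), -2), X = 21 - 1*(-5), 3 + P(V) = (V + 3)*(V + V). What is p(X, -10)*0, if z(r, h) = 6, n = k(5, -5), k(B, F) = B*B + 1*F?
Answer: 0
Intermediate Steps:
k(B, F) = F + B**2 (k(B, F) = B**2 + F = F + B**2)
n = 20 (n = -5 + 5**2 = -5 + 25 = 20)
P(V) = -3 + 2*V*(3 + V) (P(V) = -3 + (V + 3)*(V + V) = -3 + (3 + V)*(2*V) = -3 + 2*V*(3 + V))
X = 26 (X = 21 + 5 = 26)
p(L, K) = 3/2 (p(L, K) = (1/4)*6 = 3/2)
p(X, -10)*0 = (3/2)*0 = 0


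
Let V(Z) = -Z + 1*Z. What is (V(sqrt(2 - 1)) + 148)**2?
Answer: 21904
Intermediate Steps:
V(Z) = 0 (V(Z) = -Z + Z = 0)
(V(sqrt(2 - 1)) + 148)**2 = (0 + 148)**2 = 148**2 = 21904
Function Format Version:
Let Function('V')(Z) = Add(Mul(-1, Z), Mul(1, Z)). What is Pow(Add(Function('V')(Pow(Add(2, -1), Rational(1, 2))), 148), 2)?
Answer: 21904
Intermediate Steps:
Function('V')(Z) = 0 (Function('V')(Z) = Add(Mul(-1, Z), Z) = 0)
Pow(Add(Function('V')(Pow(Add(2, -1), Rational(1, 2))), 148), 2) = Pow(Add(0, 148), 2) = Pow(148, 2) = 21904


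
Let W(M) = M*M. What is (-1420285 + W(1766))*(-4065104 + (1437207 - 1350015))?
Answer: -6756368172552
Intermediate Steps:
W(M) = M²
(-1420285 + W(1766))*(-4065104 + (1437207 - 1350015)) = (-1420285 + 1766²)*(-4065104 + (1437207 - 1350015)) = (-1420285 + 3118756)*(-4065104 + 87192) = 1698471*(-3977912) = -6756368172552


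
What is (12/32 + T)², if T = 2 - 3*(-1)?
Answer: 1849/64 ≈ 28.891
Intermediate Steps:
T = 5 (T = 2 + 3 = 5)
(12/32 + T)² = (12/32 + 5)² = (12*(1/32) + 5)² = (3/8 + 5)² = (43/8)² = 1849/64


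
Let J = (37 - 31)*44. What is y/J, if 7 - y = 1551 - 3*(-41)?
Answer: -1667/264 ≈ -6.3144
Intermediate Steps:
J = 264 (J = 6*44 = 264)
y = -1667 (y = 7 - (1551 - 3*(-41)) = 7 - (1551 - 1*(-123)) = 7 - (1551 + 123) = 7 - 1*1674 = 7 - 1674 = -1667)
y/J = -1667/264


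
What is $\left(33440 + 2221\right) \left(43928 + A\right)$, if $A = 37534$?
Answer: $2905016382$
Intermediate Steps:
$\left(33440 + 2221\right) \left(43928 + A\right) = \left(33440 + 2221\right) \left(43928 + 37534\right) = 35661 \cdot 81462 = 2905016382$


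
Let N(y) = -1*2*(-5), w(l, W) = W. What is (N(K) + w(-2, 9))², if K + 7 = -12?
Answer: 361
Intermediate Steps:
K = -19 (K = -7 - 12 = -19)
N(y) = 10 (N(y) = -2*(-5) = 10)
(N(K) + w(-2, 9))² = (10 + 9)² = 19² = 361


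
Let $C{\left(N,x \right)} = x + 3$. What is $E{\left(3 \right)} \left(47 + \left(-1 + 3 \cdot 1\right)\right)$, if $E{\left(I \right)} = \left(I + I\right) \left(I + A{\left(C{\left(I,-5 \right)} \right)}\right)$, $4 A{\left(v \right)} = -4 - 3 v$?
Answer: $1029$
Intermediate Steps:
$C{\left(N,x \right)} = 3 + x$
$A{\left(v \right)} = -1 - \frac{3 v}{4}$ ($A{\left(v \right)} = \frac{-4 - 3 v}{4} = -1 - \frac{3 v}{4}$)
$E{\left(I \right)} = 2 I \left(\frac{1}{2} + I\right)$ ($E{\left(I \right)} = \left(I + I\right) \left(I - \left(1 + \frac{3 \left(3 - 5\right)}{4}\right)\right) = 2 I \left(I - - \frac{1}{2}\right) = 2 I \left(I + \left(-1 + \frac{3}{2}\right)\right) = 2 I \left(I + \frac{1}{2}\right) = 2 I \left(\frac{1}{2} + I\right)$)
$E{\left(3 \right)} \left(47 + \left(-1 + 3 \cdot 1\right)\right) = 3 \left(1 + 2 \cdot 3\right) \left(47 + \left(-1 + 3 \cdot 1\right)\right) = 3 \left(1 + 6\right) \left(47 + \left(-1 + 3\right)\right) = 3 \cdot 7 \left(47 + 2\right) = 21 \cdot 49 = 1029$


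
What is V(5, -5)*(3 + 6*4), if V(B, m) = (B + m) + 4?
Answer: 108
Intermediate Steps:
V(B, m) = 4 + B + m
V(5, -5)*(3 + 6*4) = (4 + 5 - 5)*(3 + 6*4) = 4*(3 + 24) = 4*27 = 108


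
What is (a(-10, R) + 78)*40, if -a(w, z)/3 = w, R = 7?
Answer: 4320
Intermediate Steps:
a(w, z) = -3*w
(a(-10, R) + 78)*40 = (-3*(-10) + 78)*40 = (30 + 78)*40 = 108*40 = 4320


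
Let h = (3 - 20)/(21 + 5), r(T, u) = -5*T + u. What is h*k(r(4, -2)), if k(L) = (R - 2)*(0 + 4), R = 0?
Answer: 68/13 ≈ 5.2308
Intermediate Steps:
r(T, u) = u - 5*T
k(L) = -8 (k(L) = (0 - 2)*(0 + 4) = -2*4 = -8)
h = -17/26 ≈ -0.65385
h*k(r(4, -2)) = -17/26*(-8) = 68/13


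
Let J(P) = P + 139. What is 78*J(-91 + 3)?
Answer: 3978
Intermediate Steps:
J(P) = 139 + P
78*J(-91 + 3) = 78*(139 + (-91 + 3)) = 78*(139 - 88) = 78*51 = 3978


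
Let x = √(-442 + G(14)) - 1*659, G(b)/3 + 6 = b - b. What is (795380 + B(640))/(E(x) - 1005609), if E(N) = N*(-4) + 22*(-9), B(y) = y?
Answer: -798544179420/1006352062601 + 6368160*I*√115/1006352062601 ≈ -0.7935 + 6.786e-5*I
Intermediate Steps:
G(b) = -18 (G(b) = -18 + 3*(b - b) = -18 + 3*0 = -18 + 0 = -18)
x = -659 + 2*I*√115 (x = √(-442 - 18) - 1*659 = √(-460) - 659 = 2*I*√115 - 659 = -659 + 2*I*√115 ≈ -659.0 + 21.448*I)
E(N) = -198 - 4*N (E(N) = -4*N - 198 = -198 - 4*N)
(795380 + B(640))/(E(x) - 1005609) = (795380 + 640)/((-198 - 4*(-659 + 2*I*√115)) - 1005609) = 796020/((-198 + (2636 - 8*I*√115)) - 1005609) = 796020/((2438 - 8*I*√115) - 1005609) = 796020/(-1003171 - 8*I*√115)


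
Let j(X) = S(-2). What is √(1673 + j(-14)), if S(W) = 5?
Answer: √1678 ≈ 40.963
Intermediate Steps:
j(X) = 5
√(1673 + j(-14)) = √(1673 + 5) = √1678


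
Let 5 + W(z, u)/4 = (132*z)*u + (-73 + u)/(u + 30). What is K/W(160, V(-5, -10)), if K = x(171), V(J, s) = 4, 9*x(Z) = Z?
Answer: 323/5744162 ≈ 5.6231e-5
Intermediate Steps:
x(Z) = Z/9
W(z, u) = -20 + 4*(-73 + u)/(30 + u) + 528*u*z (W(z, u) = -20 + 4*((132*z)*u + (-73 + u)/(u + 30)) = -20 + 4*(132*u*z + (-73 + u)/(30 + u)) = -20 + 4*((-73 + u)/(30 + u) + 132*u*z) = -20 + (4*(-73 + u)/(30 + u) + 528*u*z) = -20 + 4*(-73 + u)/(30 + u) + 528*u*z)
K = 19 (K = (⅑)*171 = 19)
K/W(160, V(-5, -10)) = 19/((4*(-223 - 4*4 + 132*160*4² + 3960*4*160)/(30 + 4))) = 19/((4*(-223 - 16 + 132*160*16 + 2534400)/34)) = 19/((4*(1/34)*(-223 - 16 + 337920 + 2534400))) = 19/((4*(1/34)*2872081)) = 19/(5744162/17) = 19*(17/5744162) = 323/5744162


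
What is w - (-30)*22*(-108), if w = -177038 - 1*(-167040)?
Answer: -81278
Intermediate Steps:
w = -9998 (w = -177038 + 167040 = -9998)
w - (-30)*22*(-108) = -9998 - (-30)*22*(-108) = -9998 - (-30)*(-2376) = -9998 - 1*71280 = -9998 - 71280 = -81278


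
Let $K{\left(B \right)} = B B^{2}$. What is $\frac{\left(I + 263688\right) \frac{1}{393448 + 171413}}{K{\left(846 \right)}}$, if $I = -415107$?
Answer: $- \frac{50473}{114006975644232} \approx -4.4272 \cdot 10^{-10}$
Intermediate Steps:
$K{\left(B \right)} = B^{3}$
$\frac{\left(I + 263688\right) \frac{1}{393448 + 171413}}{K{\left(846 \right)}} = \frac{\left(-415107 + 263688\right) \frac{1}{393448 + 171413}}{846^{3}} = \frac{\left(-151419\right) \frac{1}{564861}}{605495736} = \left(-151419\right) \frac{1}{564861} \cdot \frac{1}{605495736} = \left(- \frac{50473}{188287}\right) \frac{1}{605495736} = - \frac{50473}{114006975644232}$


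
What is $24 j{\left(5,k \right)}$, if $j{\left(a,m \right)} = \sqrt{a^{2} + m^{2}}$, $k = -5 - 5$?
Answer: $120 \sqrt{5} \approx 268.33$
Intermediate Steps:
$k = -10$
$24 j{\left(5,k \right)} = 24 \sqrt{5^{2} + \left(-10\right)^{2}} = 24 \sqrt{25 + 100} = 24 \sqrt{125} = 24 \cdot 5 \sqrt{5} = 120 \sqrt{5}$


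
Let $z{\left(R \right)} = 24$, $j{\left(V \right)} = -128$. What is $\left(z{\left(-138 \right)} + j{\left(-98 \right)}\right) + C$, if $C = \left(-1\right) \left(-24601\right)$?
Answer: $24497$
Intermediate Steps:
$C = 24601$
$\left(z{\left(-138 \right)} + j{\left(-98 \right)}\right) + C = \left(24 - 128\right) + 24601 = -104 + 24601 = 24497$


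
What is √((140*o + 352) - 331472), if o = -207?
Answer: 10*I*√3601 ≈ 600.08*I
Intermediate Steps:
√((140*o + 352) - 331472) = √((140*(-207) + 352) - 331472) = √((-28980 + 352) - 331472) = √(-28628 - 331472) = √(-360100) = 10*I*√3601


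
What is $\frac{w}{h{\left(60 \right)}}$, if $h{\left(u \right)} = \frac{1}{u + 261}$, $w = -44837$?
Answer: $-14392677$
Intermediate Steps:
$h{\left(u \right)} = \frac{1}{261 + u}$
$\frac{w}{h{\left(60 \right)}} = - \frac{44837}{\frac{1}{261 + 60}} = - \frac{44837}{\frac{1}{321}} = - 44837 \frac{1}{\frac{1}{321}} = \left(-44837\right) 321 = -14392677$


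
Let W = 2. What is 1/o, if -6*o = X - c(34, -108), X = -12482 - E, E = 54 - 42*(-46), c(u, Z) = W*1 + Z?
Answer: 3/7181 ≈ 0.00041777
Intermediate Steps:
c(u, Z) = 2 + Z (c(u, Z) = 2*1 + Z = 2 + Z)
E = 1986 (E = 54 + 1932 = 1986)
X = -14468 (X = -12482 - 1*1986 = -12482 - 1986 = -14468)
o = 7181/3 (o = -(-14468 - (2 - 108))/6 = -(-14468 - 1*(-106))/6 = -(-14468 + 106)/6 = -1/6*(-14362) = 7181/3 ≈ 2393.7)
1/o = 1/(7181/3) = 3/7181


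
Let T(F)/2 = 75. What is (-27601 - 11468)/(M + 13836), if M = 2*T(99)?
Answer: -13023/4712 ≈ -2.7638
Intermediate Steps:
T(F) = 150 (T(F) = 2*75 = 150)
M = 300 (M = 2*150 = 300)
(-27601 - 11468)/(M + 13836) = (-27601 - 11468)/(300 + 13836) = -39069/14136 = -39069*1/14136 = -13023/4712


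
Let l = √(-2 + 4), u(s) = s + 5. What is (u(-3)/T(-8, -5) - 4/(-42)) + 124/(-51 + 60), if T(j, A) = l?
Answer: 874/63 + √2 ≈ 15.287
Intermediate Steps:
u(s) = 5 + s
l = √2 ≈ 1.4142
T(j, A) = √2
(u(-3)/T(-8, -5) - 4/(-42)) + 124/(-51 + 60) = ((5 - 3)/(√2) - 4/(-42)) + 124/(-51 + 60) = (2*(√2/2) - 4*(-1/42)) + 124/9 = (√2 + 2/21) + (⅑)*124 = (2/21 + √2) + 124/9 = 874/63 + √2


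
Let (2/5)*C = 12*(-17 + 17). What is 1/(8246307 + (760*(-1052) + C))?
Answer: 1/7446787 ≈ 1.3429e-7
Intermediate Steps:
C = 0 (C = 5*(12*(-17 + 17))/2 = 5*(12*0)/2 = (5/2)*0 = 0)
1/(8246307 + (760*(-1052) + C)) = 1/(8246307 + (760*(-1052) + 0)) = 1/(8246307 + (-799520 + 0)) = 1/(8246307 - 799520) = 1/7446787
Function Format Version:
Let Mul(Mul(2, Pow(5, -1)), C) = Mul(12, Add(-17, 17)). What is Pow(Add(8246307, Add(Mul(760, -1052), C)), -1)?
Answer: Rational(1, 7446787) ≈ 1.3429e-7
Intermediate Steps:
C = 0 (C = Mul(Rational(5, 2), Mul(12, Add(-17, 17))) = Mul(Rational(5, 2), Mul(12, 0)) = Mul(Rational(5, 2), 0) = 0)
Pow(Add(8246307, Add(Mul(760, -1052), C)), -1) = Pow(Add(8246307, Add(Mul(760, -1052), 0)), -1) = Pow(Add(8246307, Add(-799520, 0)), -1) = Pow(Add(8246307, -799520), -1) = Pow(7446787, -1) = Rational(1, 7446787)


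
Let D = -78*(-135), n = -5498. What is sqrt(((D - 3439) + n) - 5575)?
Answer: I*sqrt(3982) ≈ 63.103*I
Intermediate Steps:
D = 10530
sqrt(((D - 3439) + n) - 5575) = sqrt(((10530 - 3439) - 5498) - 5575) = sqrt((7091 - 5498) - 5575) = sqrt(1593 - 5575) = sqrt(-3982) = I*sqrt(3982)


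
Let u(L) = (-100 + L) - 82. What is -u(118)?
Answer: 64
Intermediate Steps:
u(L) = -182 + L
-u(118) = -(-182 + 118) = -1*(-64) = 64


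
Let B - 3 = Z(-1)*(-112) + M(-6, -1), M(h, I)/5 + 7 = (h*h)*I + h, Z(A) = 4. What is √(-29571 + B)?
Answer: I*√30261 ≈ 173.96*I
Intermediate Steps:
M(h, I) = -35 + 5*h + 5*I*h² (M(h, I) = -35 + 5*((h*h)*I + h) = -35 + 5*(h²*I + h) = -35 + 5*(I*h² + h) = -35 + 5*(h + I*h²) = -35 + (5*h + 5*I*h²) = -35 + 5*h + 5*I*h²)
B = -690 (B = 3 + (4*(-112) + (-35 + 5*(-6) + 5*(-1)*(-6)²)) = 3 + (-448 + (-35 - 30 + 5*(-1)*36)) = 3 + (-448 + (-35 - 30 - 180)) = 3 + (-448 - 245) = 3 - 693 = -690)
√(-29571 + B) = √(-29571 - 690) = √(-30261) = I*√30261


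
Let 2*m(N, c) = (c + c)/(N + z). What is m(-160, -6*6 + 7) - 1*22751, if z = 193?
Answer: -750812/33 ≈ -22752.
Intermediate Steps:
m(N, c) = c/(193 + N) (m(N, c) = ((c + c)/(N + 193))/2 = ((2*c)/(193 + N))/2 = (2*c/(193 + N))/2 = c/(193 + N))
m(-160, -6*6 + 7) - 1*22751 = (-6*6 + 7)/(193 - 160) - 1*22751 = (-36 + 7)/33 - 22751 = -29*1/33 - 22751 = -29/33 - 22751 = -750812/33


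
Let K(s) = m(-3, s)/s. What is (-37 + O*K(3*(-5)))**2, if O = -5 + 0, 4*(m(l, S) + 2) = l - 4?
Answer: 23409/16 ≈ 1463.1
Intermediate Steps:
m(l, S) = -3 + l/4 (m(l, S) = -2 + (l - 4)/4 = -2 + (-4 + l)/4 = -2 + (-1 + l/4) = -3 + l/4)
O = -5
K(s) = -15/(4*s) (K(s) = (-3 + (1/4)*(-3))/s = (-3 - 3/4)/s = -15/(4*s))
(-37 + O*K(3*(-5)))**2 = (-37 - (-75)/(4*(3*(-5))))**2 = (-37 - (-75)/(4*(-15)))**2 = (-37 - (-75)*(-1)/(4*15))**2 = (-37 - 5*1/4)**2 = (-37 - 5/4)**2 = (-153/4)**2 = 23409/16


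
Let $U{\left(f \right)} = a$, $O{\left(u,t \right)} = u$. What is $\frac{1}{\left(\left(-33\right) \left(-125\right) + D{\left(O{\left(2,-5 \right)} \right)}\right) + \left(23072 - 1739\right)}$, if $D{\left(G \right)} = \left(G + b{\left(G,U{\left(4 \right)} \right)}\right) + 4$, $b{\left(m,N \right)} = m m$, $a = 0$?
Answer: $\frac{1}{25468} \approx 3.9265 \cdot 10^{-5}$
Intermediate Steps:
$U{\left(f \right)} = 0$
$b{\left(m,N \right)} = m^{2}$
$D{\left(G \right)} = 4 + G + G^{2}$ ($D{\left(G \right)} = \left(G + G^{2}\right) + 4 = 4 + G + G^{2}$)
$\frac{1}{\left(\left(-33\right) \left(-125\right) + D{\left(O{\left(2,-5 \right)} \right)}\right) + \left(23072 - 1739\right)} = \frac{1}{\left(\left(-33\right) \left(-125\right) + \left(4 + 2 + 2^{2}\right)\right) + \left(23072 - 1739\right)} = \frac{1}{\left(4125 + \left(4 + 2 + 4\right)\right) + 21333} = \frac{1}{\left(4125 + 10\right) + 21333} = \frac{1}{4135 + 21333} = \frac{1}{25468}$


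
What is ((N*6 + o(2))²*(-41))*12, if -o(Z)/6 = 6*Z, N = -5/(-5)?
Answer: -2143152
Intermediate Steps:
N = 1 (N = -5*(-⅕) = 1)
o(Z) = -36*Z
((N*6 + o(2))²*(-41))*12 = ((1*6 - 36*2)²*(-41))*12 = ((6 - 72)²*(-41))*12 = ((-66)²*(-41))*12 = (4356*(-41))*12 = -178596*12 = -2143152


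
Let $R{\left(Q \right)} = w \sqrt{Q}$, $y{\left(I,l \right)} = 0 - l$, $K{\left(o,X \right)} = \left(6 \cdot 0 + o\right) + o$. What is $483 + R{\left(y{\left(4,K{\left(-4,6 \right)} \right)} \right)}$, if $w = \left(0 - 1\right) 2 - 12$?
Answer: $483 - 28 \sqrt{2} \approx 443.4$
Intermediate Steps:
$K{\left(o,X \right)} = 2 o$ ($K{\left(o,X \right)} = \left(0 + o\right) + o = o + o = 2 o$)
$w = -14$ ($w = \left(-1\right) 2 - 12 = -2 - 12 = -14$)
$y{\left(I,l \right)} = - l$
$R{\left(Q \right)} = - 14 \sqrt{Q}$
$483 + R{\left(y{\left(4,K{\left(-4,6 \right)} \right)} \right)} = 483 - 14 \sqrt{- 2 \left(-4\right)} = 483 - 14 \sqrt{\left(-1\right) \left(-8\right)} = 483 - 14 \sqrt{8} = 483 - 14 \cdot 2 \sqrt{2} = 483 - 28 \sqrt{2}$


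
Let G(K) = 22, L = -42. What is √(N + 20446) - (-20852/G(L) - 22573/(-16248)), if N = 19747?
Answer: 169153345/178728 + √40193 ≈ 1146.9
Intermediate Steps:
√(N + 20446) - (-20852/G(L) - 22573/(-16248)) = √(19747 + 20446) - (-20852/22 - 22573/(-16248)) = √40193 - (-20852*1/22 - 22573*(-1/16248)) = √40193 - (-10426/11 + 22573/16248) = √40193 - 1*(-169153345/178728) = √40193 + 169153345/178728 = 169153345/178728 + √40193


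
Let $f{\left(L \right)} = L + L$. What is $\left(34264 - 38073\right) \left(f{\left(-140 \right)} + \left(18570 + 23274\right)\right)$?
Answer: $-158317276$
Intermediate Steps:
$f{\left(L \right)} = 2 L$
$\left(34264 - 38073\right) \left(f{\left(-140 \right)} + \left(18570 + 23274\right)\right) = \left(34264 - 38073\right) \left(2 \left(-140\right) + \left(18570 + 23274\right)\right) = - 3809 \left(-280 + 41844\right) = \left(-3809\right) 41564 = -158317276$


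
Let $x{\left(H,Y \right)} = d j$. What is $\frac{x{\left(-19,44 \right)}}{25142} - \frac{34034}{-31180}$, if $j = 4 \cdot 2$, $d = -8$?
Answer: $\frac{213421827}{195981890} \approx 1.089$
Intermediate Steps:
$j = 8$
$x{\left(H,Y \right)} = -64$ ($x{\left(H,Y \right)} = \left(-8\right) 8 = -64$)
$\frac{x{\left(-19,44 \right)}}{25142} - \frac{34034}{-31180} = - \frac{64}{25142} - \frac{34034}{-31180} = \left(-64\right) \frac{1}{25142} - - \frac{17017}{15590} = - \frac{32}{12571} + \frac{17017}{15590} = \frac{213421827}{195981890}$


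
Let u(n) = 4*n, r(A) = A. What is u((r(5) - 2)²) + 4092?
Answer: 4128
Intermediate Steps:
u((r(5) - 2)²) + 4092 = 4*(5 - 2)² + 4092 = 4*3² + 4092 = 4*9 + 4092 = 36 + 4092 = 4128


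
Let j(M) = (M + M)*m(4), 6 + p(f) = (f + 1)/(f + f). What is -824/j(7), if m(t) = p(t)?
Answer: 3296/301 ≈ 10.950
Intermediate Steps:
p(f) = -6 + (1 + f)/(2*f) (p(f) = -6 + (f + 1)/(f + f) = -6 + (1 + f)/((2*f)) = -6 + (1 + f)*(1/(2*f)) = -6 + (1 + f)/(2*f))
m(t) = (1 - 11*t)/(2*t)
j(M) = -43*M/4 (j(M) = (M + M)*((½)*(1 - 11*4)/4) = (2*M)*((½)*(¼)*(1 - 44)) = (2*M)*((½)*(¼)*(-43)) = (2*M)*(-43/8) = -43*M/4)
-824/j(7) = -824/((-43/4*7)) = -824/(-301/4) = -824*(-4/301) = 3296/301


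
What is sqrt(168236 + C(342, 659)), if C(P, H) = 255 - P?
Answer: sqrt(168149) ≈ 410.06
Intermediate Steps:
sqrt(168236 + C(342, 659)) = sqrt(168236 + (255 - 1*342)) = sqrt(168236 + (255 - 342)) = sqrt(168236 - 87) = sqrt(168149)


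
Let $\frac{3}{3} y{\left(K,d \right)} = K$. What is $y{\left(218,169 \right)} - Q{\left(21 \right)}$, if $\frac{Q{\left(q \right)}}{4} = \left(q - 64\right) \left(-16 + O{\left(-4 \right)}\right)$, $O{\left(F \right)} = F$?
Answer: $-3222$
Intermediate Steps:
$y{\left(K,d \right)} = K$
$Q{\left(q \right)} = 5120 - 80 q$ ($Q{\left(q \right)} = 4 \left(q - 64\right) \left(-16 - 4\right) = 4 \left(-64 + q\right) \left(-20\right) = 4 \left(1280 - 20 q\right) = 5120 - 80 q$)
$y{\left(218,169 \right)} - Q{\left(21 \right)} = 218 - \left(5120 - 1680\right) = 218 - 3440 = -3222$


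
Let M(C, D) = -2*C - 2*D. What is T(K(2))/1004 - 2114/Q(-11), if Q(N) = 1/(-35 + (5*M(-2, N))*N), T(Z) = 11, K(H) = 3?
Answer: 3109398051/1004 ≈ 3.0970e+6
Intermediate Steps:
Q(N) = 1/(-35 + N*(20 - 10*N)) (Q(N) = 1/(-35 + (5*(-2*(-2) - 2*N))*N) = 1/(-35 + (5*(4 - 2*N))*N) = 1/(-35 + (20 - 10*N)*N) = 1/(-35 + N*(20 - 10*N)))
T(K(2))/1004 - 2114/Q(-11) = 11/1004 - (-73990 + 232540*(-2 - 11)) = 11*(1/1004) - 2114/((-1/(35 + 10*(-11)*(-13)))) = 11/1004 - 2114/((-1/(35 + 1430))) = 11/1004 - 2114/((-1/1465)) = 11/1004 - 2114/((-1*1/1465)) = 11/1004 - 2114/(-1/1465) = 11/1004 - 2114*(-1465) = 11/1004 + 3097010 = 3109398051/1004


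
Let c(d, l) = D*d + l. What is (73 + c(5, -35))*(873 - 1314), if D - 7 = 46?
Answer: -133623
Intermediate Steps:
D = 53 (D = 7 + 46 = 53)
c(d, l) = l + 53*d (c(d, l) = 53*d + l = l + 53*d)
(73 + c(5, -35))*(873 - 1314) = (73 + (-35 + 53*5))*(873 - 1314) = (73 + (-35 + 265))*(-441) = (73 + 230)*(-441) = 303*(-441) = -133623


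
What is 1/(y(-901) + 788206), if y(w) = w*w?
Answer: 1/1600007 ≈ 6.2500e-7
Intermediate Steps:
y(w) = w²
1/(y(-901) + 788206) = 1/((-901)² + 788206) = 1/(811801 + 788206) = 1/1600007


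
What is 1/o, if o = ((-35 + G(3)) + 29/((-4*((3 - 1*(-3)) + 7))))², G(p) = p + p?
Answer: 2704/2362369 ≈ 0.0011446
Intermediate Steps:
G(p) = 2*p
o = 2362369/2704 (o = ((-35 + 2*3) + 29/((-4*((3 - 1*(-3)) + 7))))² = ((-35 + 6) + 29/((-4*((3 + 3) + 7))))² = (-29 + 29/((-4*(6 + 7))))² = (-29 + 29/((-4*13)))² = (-29 + 29/(-52))² = (-29 + 29*(-1/52))² = (-29 - 29/52)² = (-1537/52)² = 2362369/2704 ≈ 873.66)
1/o = 1/(2362369/2704) = 2704/2362369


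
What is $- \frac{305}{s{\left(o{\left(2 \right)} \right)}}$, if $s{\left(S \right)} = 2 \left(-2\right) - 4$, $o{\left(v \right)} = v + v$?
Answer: $\frac{305}{8} \approx 38.125$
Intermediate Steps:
$o{\left(v \right)} = 2 v$
$s{\left(S \right)} = -8$ ($s{\left(S \right)} = -4 - 4 = -8$)
$- \frac{305}{s{\left(o{\left(2 \right)} \right)}} = - \frac{305}{-8} = \left(-305\right) \left(- \frac{1}{8}\right) = \frac{305}{8}$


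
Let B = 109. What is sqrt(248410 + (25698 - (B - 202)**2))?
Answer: sqrt(265459) ≈ 515.23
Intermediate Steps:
sqrt(248410 + (25698 - (B - 202)**2)) = sqrt(248410 + (25698 - (109 - 202)**2)) = sqrt(248410 + (25698 - 1*(-93)**2)) = sqrt(248410 + (25698 - 1*8649)) = sqrt(248410 + (25698 - 8649)) = sqrt(248410 + 17049) = sqrt(265459)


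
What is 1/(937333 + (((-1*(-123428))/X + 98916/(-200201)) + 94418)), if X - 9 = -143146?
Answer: 28656170537/29565993738771767 ≈ 9.6923e-7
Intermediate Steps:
X = -143137 (X = 9 - 143146 = -143137)
1/(937333 + (((-1*(-123428))/X + 98916/(-200201)) + 94418)) = 1/(937333 + ((-1*(-123428)/(-143137) + 98916/(-200201)) + 94418)) = 1/(937333 + ((123428*(-1/143137) + 98916*(-1/200201)) + 94418)) = 1/(937333 + ((-123428/143137 - 98916/200201) + 94418)) = 1/(937333 + (-38868948520/28656170537 + 94418)) = 1/(937333 + 2705619440813946/28656170537) = 1/(29565993738771767/28656170537) = 28656170537/29565993738771767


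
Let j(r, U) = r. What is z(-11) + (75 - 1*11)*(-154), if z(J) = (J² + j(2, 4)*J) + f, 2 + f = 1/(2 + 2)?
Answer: -39035/4 ≈ -9758.8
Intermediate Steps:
f = -7/4 (f = -2 + 1/(2 + 2) = -2 + 1/4 = -2 + ¼ = -7/4 ≈ -1.7500)
z(J) = -7/4 + J² + 2*J (z(J) = (J² + 2*J) - 7/4 = -7/4 + J² + 2*J)
z(-11) + (75 - 1*11)*(-154) = (-7/4 + (-11)² + 2*(-11)) + (75 - 1*11)*(-154) = (-7/4 + 121 - 22) + (75 - 11)*(-154) = 389/4 + 64*(-154) = 389/4 - 9856 = -39035/4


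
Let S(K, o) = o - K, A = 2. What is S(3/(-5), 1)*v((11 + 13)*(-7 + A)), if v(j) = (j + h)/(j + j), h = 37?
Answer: 83/150 ≈ 0.55333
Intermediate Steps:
v(j) = (37 + j)/(2*j) (v(j) = (j + 37)/(j + j) = (37 + j)/((2*j)) = (37 + j)*(1/(2*j)) = (37 + j)/(2*j))
S(3/(-5), 1)*v((11 + 13)*(-7 + A)) = (1 - 3/(-5))*((37 + (11 + 13)*(-7 + 2))/(2*(((11 + 13)*(-7 + 2))))) = (1 - 3*(-1)/5)*((37 + 24*(-5))/(2*((24*(-5))))) = (1 - 1*(-⅗))*((½)*(37 - 120)/(-120)) = (1 + ⅗)*((½)*(-1/120)*(-83)) = (8/5)*(83/240) = 83/150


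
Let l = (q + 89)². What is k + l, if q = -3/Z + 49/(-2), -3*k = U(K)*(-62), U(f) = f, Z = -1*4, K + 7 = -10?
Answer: 187499/48 ≈ 3906.2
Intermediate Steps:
K = -17 (K = -7 - 10 = -17)
Z = -4
k = -1054/3 (k = -(-17)*(-62)/3 = -⅓*1054 = -1054/3 ≈ -351.33)
q = -95/4 (q = -3/(-4) + 49/(-2) = -3*(-¼) + 49*(-½) = ¾ - 49/2 = -95/4 ≈ -23.750)
l = 68121/16 (l = (-95/4 + 89)² = (261/4)² = 68121/16 ≈ 4257.6)
k + l = -1054/3 + 68121/16 = 187499/48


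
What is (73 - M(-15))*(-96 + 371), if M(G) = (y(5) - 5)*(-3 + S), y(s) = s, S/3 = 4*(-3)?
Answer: 20075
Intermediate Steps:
S = -36 (S = 3*(4*(-3)) = 3*(-12) = -36)
M(G) = 0 (M(G) = (5 - 5)*(-3 - 36) = 0*(-39) = 0)
(73 - M(-15))*(-96 + 371) = (73 - 1*0)*(-96 + 371) = (73 + 0)*275 = 73*275 = 20075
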